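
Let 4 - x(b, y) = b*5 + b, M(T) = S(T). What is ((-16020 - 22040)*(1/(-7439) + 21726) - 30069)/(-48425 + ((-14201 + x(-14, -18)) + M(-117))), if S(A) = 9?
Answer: 35557629827/2688747 ≈ 13225.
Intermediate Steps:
M(T) = 9
x(b, y) = 4 - 6*b (x(b, y) = 4 - (b*5 + b) = 4 - (5*b + b) = 4 - 6*b)
((-16020 - 22040)*(1/(-7439) + 21726) - 30069)/(-48425 + ((-14201 + x(-14, -18)) + M(-117))) = ((-16020 - 22040)*(1/(-7439) + 21726) - 30069)/(-48425 + ((-14201 + (4 - 6*(-14))) + 9)) = (-38060*(-1/7439 + 21726) - 30069)/(-48425 + ((-14201 + (4 + 84)) + 9)) = (-38060*161619713/7439 - 30069)/(-48425 + ((-14201 + 88) + 9)) = (-35556336860/43 - 30069)/(-48425 + (-14113 + 9)) = -35557629827/(43*(-48425 - 14104)) = -35557629827/43/(-62529) = -35557629827/43*(-1/62529) = 35557629827/2688747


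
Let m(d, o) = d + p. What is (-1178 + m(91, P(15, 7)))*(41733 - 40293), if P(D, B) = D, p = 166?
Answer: -1326240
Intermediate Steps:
m(d, o) = 166 + d (m(d, o) = d + 166 = 166 + d)
(-1178 + m(91, P(15, 7)))*(41733 - 40293) = (-1178 + (166 + 91))*(41733 - 40293) = (-1178 + 257)*1440 = -921*1440 = -1326240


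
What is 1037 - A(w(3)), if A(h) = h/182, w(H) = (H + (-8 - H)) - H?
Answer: 188745/182 ≈ 1037.1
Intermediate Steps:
w(H) = -8 - H
A(h) = h/182 (A(h) = h*(1/182) = h/182)
1037 - A(w(3)) = 1037 - (-8 - 1*3)/182 = 1037 - (-8 - 3)/182 = 1037 - (-11)/182 = 1037 - 1*(-11/182) = 1037 + 11/182 = 188745/182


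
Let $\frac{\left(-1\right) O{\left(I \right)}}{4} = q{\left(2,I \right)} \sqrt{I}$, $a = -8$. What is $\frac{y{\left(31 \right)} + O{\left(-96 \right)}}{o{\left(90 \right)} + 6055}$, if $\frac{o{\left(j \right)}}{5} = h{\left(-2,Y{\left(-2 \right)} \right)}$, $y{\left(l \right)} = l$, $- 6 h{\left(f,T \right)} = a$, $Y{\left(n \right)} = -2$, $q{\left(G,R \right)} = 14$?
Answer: $\frac{93}{18185} - \frac{672 i \sqrt{6}}{18185} \approx 0.0051141 - 0.090517 i$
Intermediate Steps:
$h{\left(f,T \right)} = \frac{4}{3}$ ($h{\left(f,T \right)} = \left(- \frac{1}{6}\right) \left(-8\right) = \frac{4}{3}$)
$o{\left(j \right)} = \frac{20}{3}$ ($o{\left(j \right)} = 5 \cdot \frac{4}{3} = \frac{20}{3}$)
$O{\left(I \right)} = - 56 \sqrt{I}$ ($O{\left(I \right)} = - 4 \cdot 14 \sqrt{I} = - 56 \sqrt{I}$)
$\frac{y{\left(31 \right)} + O{\left(-96 \right)}}{o{\left(90 \right)} + 6055} = \frac{31 - 56 \sqrt{-96}}{\frac{20}{3} + 6055} = \frac{31 - 56 \cdot 4 i \sqrt{6}}{\frac{18185}{3}} = \left(31 - 224 i \sqrt{6}\right) \frac{3}{18185} = \frac{93}{18185} - \frac{672 i \sqrt{6}}{18185}$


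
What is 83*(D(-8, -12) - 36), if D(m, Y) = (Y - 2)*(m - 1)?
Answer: 7470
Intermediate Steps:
D(m, Y) = (-1 + m)*(-2 + Y) (D(m, Y) = (-2 + Y)*(-1 + m) = (-1 + m)*(-2 + Y))
83*(D(-8, -12) - 36) = 83*((2 - 1*(-12) - 2*(-8) - 12*(-8)) - 36) = 83*((2 + 12 + 16 + 96) - 36) = 83*(126 - 36) = 83*90 = 7470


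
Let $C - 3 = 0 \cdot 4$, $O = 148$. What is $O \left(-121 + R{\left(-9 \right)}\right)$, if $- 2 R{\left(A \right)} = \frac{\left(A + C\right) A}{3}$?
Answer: $-19240$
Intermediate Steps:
$C = 3$ ($C = 3 + 0 \cdot 4 = 3 + 0 = 3$)
$R{\left(A \right)} = - \frac{A \left(3 + A\right)}{6}$ ($R{\left(A \right)} = - \frac{\left(A + 3\right) A \frac{1}{3}}{2} = - \frac{\left(3 + A\right) A \frac{1}{3}}{2} = - \frac{A \left(3 + A\right) \frac{1}{3}}{2} = - \frac{\frac{1}{3} A \left(3 + A\right)}{2} = - \frac{A \left(3 + A\right)}{6}$)
$O \left(-121 + R{\left(-9 \right)}\right) = 148 \left(-121 - - \frac{3 \left(3 - 9\right)}{2}\right) = 148 \left(-121 - \left(- \frac{3}{2}\right) \left(-6\right)\right) = 148 \left(-121 - 9\right) = 148 \left(-130\right) = -19240$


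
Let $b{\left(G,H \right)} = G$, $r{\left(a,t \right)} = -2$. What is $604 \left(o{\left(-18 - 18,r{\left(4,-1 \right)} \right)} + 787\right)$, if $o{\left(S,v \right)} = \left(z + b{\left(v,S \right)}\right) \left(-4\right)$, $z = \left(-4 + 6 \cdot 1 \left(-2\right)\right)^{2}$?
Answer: $-138316$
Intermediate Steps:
$z = 256$ ($z = \left(-4 + 6 \left(-2\right)\right)^{2} = \left(-4 - 12\right)^{2} = \left(-16\right)^{2} = 256$)
$o{\left(S,v \right)} = -1024 - 4 v$ ($o{\left(S,v \right)} = \left(256 + v\right) \left(-4\right) = -1024 - 4 v$)
$604 \left(o{\left(-18 - 18,r{\left(4,-1 \right)} \right)} + 787\right) = 604 \left(\left(-1024 - -8\right) + 787\right) = 604 \left(\left(-1024 + 8\right) + 787\right) = 604 \left(-1016 + 787\right) = 604 \left(-229\right) = -138316$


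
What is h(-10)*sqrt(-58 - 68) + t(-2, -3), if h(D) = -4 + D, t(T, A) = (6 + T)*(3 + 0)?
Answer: 12 - 42*I*sqrt(14) ≈ 12.0 - 157.15*I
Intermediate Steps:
t(T, A) = 18 + 3*T (t(T, A) = (6 + T)*3 = 18 + 3*T)
h(-10)*sqrt(-58 - 68) + t(-2, -3) = (-4 - 10)*sqrt(-58 - 68) + (18 + 3*(-2)) = -42*I*sqrt(14) + (18 - 6) = -42*I*sqrt(14) + 12 = 12 - 42*I*sqrt(14)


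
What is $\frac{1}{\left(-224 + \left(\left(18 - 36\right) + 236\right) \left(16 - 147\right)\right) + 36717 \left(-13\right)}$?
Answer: $- \frac{1}{506103} \approx -1.9759 \cdot 10^{-6}$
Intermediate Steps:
$\frac{1}{\left(-224 + \left(\left(18 - 36\right) + 236\right) \left(16 - 147\right)\right) + 36717 \left(-13\right)} = \frac{1}{\left(-224 + \left(-18 + 236\right) \left(16 - 147\right)\right) - 477321} = \frac{1}{\left(-224 + 218 \left(-131\right)\right) - 477321} = \frac{1}{\left(-224 - 28558\right) - 477321} = \frac{1}{-28782 - 477321} = \frac{1}{-506103} = - \frac{1}{506103}$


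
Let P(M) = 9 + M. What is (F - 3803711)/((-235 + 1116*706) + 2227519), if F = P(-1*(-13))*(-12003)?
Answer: -581111/430740 ≈ -1.3491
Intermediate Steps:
F = -264066 (F = (9 - 1*(-13))*(-12003) = (9 + 13)*(-12003) = 22*(-12003) = -264066)
(F - 3803711)/((-235 + 1116*706) + 2227519) = (-264066 - 3803711)/((-235 + 1116*706) + 2227519) = -4067777/((-235 + 787896) + 2227519) = -4067777/(787661 + 2227519) = -4067777/3015180 = -4067777*1/3015180 = -581111/430740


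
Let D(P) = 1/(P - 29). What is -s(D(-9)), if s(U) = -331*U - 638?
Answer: 23913/38 ≈ 629.29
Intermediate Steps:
D(P) = 1/(-29 + P)
s(U) = -638 - 331*U
-s(D(-9)) = -(-638 - 331/(-29 - 9)) = -(-638 - 331/(-38)) = -(-638 - 331*(-1/38)) = -(-638 + 331/38) = -1*(-23913/38) = 23913/38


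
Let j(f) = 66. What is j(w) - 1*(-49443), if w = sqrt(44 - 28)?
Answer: 49509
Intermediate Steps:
w = 4 (w = sqrt(16) = 4)
j(w) - 1*(-49443) = 66 - 1*(-49443) = 66 + 49443 = 49509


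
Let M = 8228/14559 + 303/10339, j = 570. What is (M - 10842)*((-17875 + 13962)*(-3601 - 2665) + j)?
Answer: -189637207286186204/713391 ≈ -2.6583e+11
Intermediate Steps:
M = 424079/713391 (M = 8228*(1/14559) + 303*(1/10339) = 8228/14559 + 303/10339 = 424079/713391 ≈ 0.59445)
(M - 10842)*((-17875 + 13962)*(-3601 - 2665) + j) = (424079/713391 - 10842)*((-17875 + 13962)*(-3601 - 2665) + 570) = -7734161143*(-3913*(-6266) + 570)/713391 = -7734161143*(24518858 + 570)/713391 = -7734161143/713391*24519428 = -189637207286186204/713391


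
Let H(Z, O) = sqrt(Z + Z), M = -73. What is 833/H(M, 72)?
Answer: -833*I*sqrt(146)/146 ≈ -68.94*I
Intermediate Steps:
H(Z, O) = sqrt(2)*sqrt(Z) (H(Z, O) = sqrt(2*Z) = sqrt(2)*sqrt(Z))
833/H(M, 72) = 833/((sqrt(2)*sqrt(-73))) = 833/((sqrt(2)*(I*sqrt(73)))) = 833/((I*sqrt(146))) = 833*(-I*sqrt(146)/146) = -833*I*sqrt(146)/146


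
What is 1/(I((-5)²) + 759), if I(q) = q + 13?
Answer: 1/797 ≈ 0.0012547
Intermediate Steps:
I(q) = 13 + q
1/(I((-5)²) + 759) = 1/((13 + (-5)²) + 759) = 1/((13 + 25) + 759) = 1/(38 + 759) = 1/797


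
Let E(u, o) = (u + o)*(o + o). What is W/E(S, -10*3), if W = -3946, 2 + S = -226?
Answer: -1973/7740 ≈ -0.25491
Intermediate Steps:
S = -228 (S = -2 - 226 = -228)
E(u, o) = 2*o*(o + u) (E(u, o) = (o + u)*(2*o) = 2*o*(o + u))
W/E(S, -10*3) = -3946*(-1/(60*(-10*3 - 228))) = -3946*(-1/(60*(-30 - 228))) = -3946/(2*(-30)*(-258)) = -3946/15480 = -3946*1/15480 = -1973/7740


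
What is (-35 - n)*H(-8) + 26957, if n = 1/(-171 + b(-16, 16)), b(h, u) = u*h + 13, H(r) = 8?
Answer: 5522143/207 ≈ 26677.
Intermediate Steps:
b(h, u) = 13 + h*u (b(h, u) = h*u + 13 = 13 + h*u)
n = -1/414 (n = 1/(-171 + (13 - 16*16)) = 1/(-171 + (13 - 256)) = 1/(-171 - 243) = 1/(-414) = -1/414 ≈ -0.0024155)
(-35 - n)*H(-8) + 26957 = (-35 - 1*(-1/414))*8 + 26957 = (-35 + 1/414)*8 + 26957 = -14489/414*8 + 26957 = -57956/207 + 26957 = 5522143/207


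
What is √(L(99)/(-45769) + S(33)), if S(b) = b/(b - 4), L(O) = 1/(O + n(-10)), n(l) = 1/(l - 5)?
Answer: 9*√13626285765442903/984857342 ≈ 1.0667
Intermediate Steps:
n(l) = 1/(-5 + l)
L(O) = 1/(-1/15 + O) (L(O) = 1/(O + 1/(-5 - 10)) = 1/(O + 1/(-15)) = 1/(O - 1/15) = 1/(-1/15 + O))
S(b) = b/(-4 + b)
√(L(99)/(-45769) + S(33)) = √((15/(-1 + 15*99))/(-45769) + 33/(-4 + 33)) = √((15/(-1 + 1485))*(-1/45769) + 33/29) = √((15/1484)*(-1/45769) + 33*(1/29)) = √((15*(1/1484))*(-1/45769) + 33/29) = √((15/1484)*(-1/45769) + 33/29) = √(-15/67921196 + 33/29) = √(2241399033/1969714684) = 9*√13626285765442903/984857342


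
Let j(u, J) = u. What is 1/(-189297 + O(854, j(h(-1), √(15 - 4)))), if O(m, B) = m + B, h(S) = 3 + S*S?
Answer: -1/188439 ≈ -5.3068e-6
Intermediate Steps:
h(S) = 3 + S²
O(m, B) = B + m
1/(-189297 + O(854, j(h(-1), √(15 - 4)))) = 1/(-189297 + ((3 + (-1)²) + 854)) = 1/(-189297 + ((3 + 1) + 854)) = 1/(-189297 + (4 + 854)) = 1/(-189297 + 858) = 1/(-188439) = -1/188439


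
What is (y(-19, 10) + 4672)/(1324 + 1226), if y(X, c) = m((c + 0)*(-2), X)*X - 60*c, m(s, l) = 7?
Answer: 1313/850 ≈ 1.5447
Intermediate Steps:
y(X, c) = -60*c + 7*X (y(X, c) = 7*X - 60*c = -60*c + 7*X)
(y(-19, 10) + 4672)/(1324 + 1226) = ((-60*10 + 7*(-19)) + 4672)/(1324 + 1226) = ((-600 - 133) + 4672)/2550 = (-733 + 4672)*(1/2550) = 3939*(1/2550) = 1313/850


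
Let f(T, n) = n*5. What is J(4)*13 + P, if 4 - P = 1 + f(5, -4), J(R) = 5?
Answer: 88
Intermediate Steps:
f(T, n) = 5*n
P = 23 (P = 4 - (1 + 5*(-4)) = 4 - (1 - 20) = 4 - 1*(-19) = 4 + 19 = 23)
J(4)*13 + P = 5*13 + 23 = 65 + 23 = 88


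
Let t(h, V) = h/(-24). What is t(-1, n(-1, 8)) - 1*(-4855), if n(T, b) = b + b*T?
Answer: 116521/24 ≈ 4855.0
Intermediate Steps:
n(T, b) = b + T*b
t(h, V) = -h/24 (t(h, V) = h*(-1/24) = -h/24)
t(-1, n(-1, 8)) - 1*(-4855) = -1/24*(-1) - 1*(-4855) = 1/24 + 4855 = 116521/24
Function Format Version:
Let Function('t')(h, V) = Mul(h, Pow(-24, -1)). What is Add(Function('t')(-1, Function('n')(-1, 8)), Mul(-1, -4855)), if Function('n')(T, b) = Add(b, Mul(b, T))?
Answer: Rational(116521, 24) ≈ 4855.0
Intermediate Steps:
Function('n')(T, b) = Add(b, Mul(T, b))
Function('t')(h, V) = Mul(Rational(-1, 24), h) (Function('t')(h, V) = Mul(h, Rational(-1, 24)) = Mul(Rational(-1, 24), h))
Add(Function('t')(-1, Function('n')(-1, 8)), Mul(-1, -4855)) = Add(Mul(Rational(-1, 24), -1), Mul(-1, -4855)) = Add(Rational(1, 24), 4855) = Rational(116521, 24)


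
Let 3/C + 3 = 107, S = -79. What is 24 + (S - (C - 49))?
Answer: -627/104 ≈ -6.0288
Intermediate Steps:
C = 3/104 (C = 3/(-3 + 107) = 3/104 ≈ 0.028846)
24 + (S - (C - 49)) = 24 + (-79 - (3/104 - 49)) = 24 + (-79 - 1*(-5093/104)) = 24 + (-79 + 5093/104) = 24 - 3123/104 = -627/104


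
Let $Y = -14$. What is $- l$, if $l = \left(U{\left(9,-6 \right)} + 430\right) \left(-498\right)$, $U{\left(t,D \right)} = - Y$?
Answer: $221112$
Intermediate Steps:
$U{\left(t,D \right)} = 14$ ($U{\left(t,D \right)} = \left(-1\right) \left(-14\right) = 14$)
$l = -221112$ ($l = \left(14 + 430\right) \left(-498\right) = 444 \left(-498\right) = -221112$)
$- l = \left(-1\right) \left(-221112\right) = 221112$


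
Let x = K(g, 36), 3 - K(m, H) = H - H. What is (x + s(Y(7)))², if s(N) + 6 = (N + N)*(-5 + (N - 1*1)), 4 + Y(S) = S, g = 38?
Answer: 441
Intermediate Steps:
K(m, H) = 3 (K(m, H) = 3 - (H - H) = 3 - 1*0 = 3 + 0 = 3)
Y(S) = -4 + S
s(N) = -6 + 2*N*(-6 + N) (s(N) = -6 + (N + N)*(-5 + (N - 1*1)) = -6 + (2*N)*(-5 + (N - 1)) = -6 + (2*N)*(-5 + (-1 + N)) = -6 + (2*N)*(-6 + N) = -6 + 2*N*(-6 + N))
x = 3
(x + s(Y(7)))² = (3 + (-6 - 12*(-4 + 7) + 2*(-4 + 7)²))² = (3 + (-6 - 12*3 + 2*3²))² = (3 + (-6 - 36 + 2*9))² = (3 + (-6 - 36 + 18))² = (3 - 24)² = (-21)² = 441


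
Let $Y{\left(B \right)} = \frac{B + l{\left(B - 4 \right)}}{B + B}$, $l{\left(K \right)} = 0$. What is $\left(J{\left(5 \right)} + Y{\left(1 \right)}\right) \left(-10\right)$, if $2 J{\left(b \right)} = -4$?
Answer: $15$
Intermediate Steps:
$J{\left(b \right)} = -2$ ($J{\left(b \right)} = \frac{1}{2} \left(-4\right) = -2$)
$Y{\left(B \right)} = \frac{1}{2}$ ($Y{\left(B \right)} = \frac{B + 0}{B + B} = \frac{B}{2 B} = B \frac{1}{2 B} = \frac{1}{2}$)
$\left(J{\left(5 \right)} + Y{\left(1 \right)}\right) \left(-10\right) = \left(-2 + \frac{1}{2}\right) \left(-10\right) = \left(- \frac{3}{2}\right) \left(-10\right) = 15$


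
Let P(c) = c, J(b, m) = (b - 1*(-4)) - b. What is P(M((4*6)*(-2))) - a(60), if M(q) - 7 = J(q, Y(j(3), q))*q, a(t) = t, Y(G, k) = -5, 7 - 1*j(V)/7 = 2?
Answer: -245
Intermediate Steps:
j(V) = 35 (j(V) = 49 - 7*2 = 49 - 14 = 35)
J(b, m) = 4 (J(b, m) = (b + 4) - b = (4 + b) - b = 4)
M(q) = 7 + 4*q
P(M((4*6)*(-2))) - a(60) = (7 + 4*((4*6)*(-2))) - 1*60 = (7 + 4*(24*(-2))) - 60 = (7 + 4*(-48)) - 60 = (7 - 192) - 60 = -185 - 60 = -245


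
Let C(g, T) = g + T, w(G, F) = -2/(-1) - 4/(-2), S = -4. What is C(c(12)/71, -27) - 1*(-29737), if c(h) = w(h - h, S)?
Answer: 2109414/71 ≈ 29710.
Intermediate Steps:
w(G, F) = 4 (w(G, F) = -2*(-1) - 4*(-½) = 2 + 2 = 4)
c(h) = 4
C(g, T) = T + g
C(c(12)/71, -27) - 1*(-29737) = (-27 + 4/71) - 1*(-29737) = (-27 + 4*(1/71)) + 29737 = (-27 + 4/71) + 29737 = -1913/71 + 29737 = 2109414/71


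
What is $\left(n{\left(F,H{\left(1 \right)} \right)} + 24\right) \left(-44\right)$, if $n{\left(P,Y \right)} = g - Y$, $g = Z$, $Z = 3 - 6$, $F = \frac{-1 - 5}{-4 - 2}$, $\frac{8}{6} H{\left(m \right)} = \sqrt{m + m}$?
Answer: $-924 + 33 \sqrt{2} \approx -877.33$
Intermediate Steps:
$H{\left(m \right)} = \frac{3 \sqrt{2} \sqrt{m}}{4}$ ($H{\left(m \right)} = \frac{3 \sqrt{m + m}}{4} = \frac{3 \sqrt{2 m}}{4} = \frac{3 \sqrt{2} \sqrt{m}}{4}$)
$F = 1$ ($F = - \frac{6}{-6} = \left(-6\right) \left(- \frac{1}{6}\right) = 1$)
$Z = -3$ ($Z = 3 - 6 = -3$)
$g = -3$
$n{\left(P,Y \right)} = -3 - Y$
$\left(n{\left(F,H{\left(1 \right)} \right)} + 24\right) \left(-44\right) = \left(\left(-3 - \frac{3 \sqrt{2} \sqrt{1}}{4}\right) + 24\right) \left(-44\right) = \left(\left(-3 - \frac{3}{4} \sqrt{2} \cdot 1\right) + 24\right) \left(-44\right) = \left(\left(-3 - \frac{3 \sqrt{2}}{4}\right) + 24\right) \left(-44\right) = \left(21 - \frac{3 \sqrt{2}}{4}\right) \left(-44\right) = -924 + 33 \sqrt{2}$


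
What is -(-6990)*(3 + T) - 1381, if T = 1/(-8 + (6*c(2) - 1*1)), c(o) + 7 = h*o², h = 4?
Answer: 59233/3 ≈ 19744.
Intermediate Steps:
c(o) = -7 + 4*o²
T = 1/45 (T = 1/(-8 + (6*(-7 + 4*2²) - 1*1)) = 1/(-8 + (6*(-7 + 4*4) - 1)) = 1/(-8 + (6*(-7 + 16) - 1)) = 1/(-8 + (6*9 - 1)) = 1/(-8 + (54 - 1)) = 1/(-8 + 53) = 1/45 ≈ 0.022222)
-(-6990)*(3 + T) - 1381 = -(-6990)*(3 + 1/45) - 1381 = -(-6990)*136/45 - 1381 = -1398*(-136/9) - 1381 = 63376/3 - 1381 = 59233/3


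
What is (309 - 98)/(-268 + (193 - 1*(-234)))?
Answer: 211/159 ≈ 1.3270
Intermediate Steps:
(309 - 98)/(-268 + (193 - 1*(-234))) = 211/(-268 + (193 + 234)) = 211/(-268 + 427) = 211/159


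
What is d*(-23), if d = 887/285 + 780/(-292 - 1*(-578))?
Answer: -421061/3135 ≈ -134.31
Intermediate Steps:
d = 18307/3135 (d = 887*(1/285) + 780/(-292 + 578) = 887/285 + 780/286 = 887/285 + 780*(1/286) = 887/285 + 30/11 = 18307/3135 ≈ 5.8396)
d*(-23) = (18307/3135)*(-23) = -421061/3135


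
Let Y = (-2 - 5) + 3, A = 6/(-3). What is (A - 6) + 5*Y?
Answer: -28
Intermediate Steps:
A = -2 (A = 6*(-⅓) = -2)
Y = -4 (Y = -7 + 3 = -4)
(A - 6) + 5*Y = (-2 - 6) + 5*(-4) = -8 - 20 = -28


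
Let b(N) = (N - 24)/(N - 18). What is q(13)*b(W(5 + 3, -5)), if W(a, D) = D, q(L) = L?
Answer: 377/23 ≈ 16.391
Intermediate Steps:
b(N) = (-24 + N)/(-18 + N)
q(13)*b(W(5 + 3, -5)) = 13*((-24 - 5)/(-18 - 5)) = 13*(-29/(-23)) = 13*(-1/23*(-29)) = 13*(29/23) = 377/23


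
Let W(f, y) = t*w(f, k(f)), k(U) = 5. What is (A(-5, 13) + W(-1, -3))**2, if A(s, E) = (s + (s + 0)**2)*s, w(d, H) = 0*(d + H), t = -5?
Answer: 10000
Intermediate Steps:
w(d, H) = 0 (w(d, H) = 0*(H + d) = 0)
W(f, y) = 0 (W(f, y) = -5*0 = 0)
A(s, E) = s*(s + s**2) (A(s, E) = (s + s**2)*s = s*(s + s**2))
(A(-5, 13) + W(-1, -3))**2 = ((-5)**2*(1 - 5) + 0)**2 = (25*(-4) + 0)**2 = (-100 + 0)**2 = (-100)**2 = 10000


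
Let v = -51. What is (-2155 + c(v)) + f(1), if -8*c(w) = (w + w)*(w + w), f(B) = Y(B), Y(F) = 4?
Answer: -6903/2 ≈ -3451.5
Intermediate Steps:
f(B) = 4
c(w) = -w**2/2 (c(w) = -(w + w)*(w + w)/8 = -2*w*2*w/8 = -w**2/2)
(-2155 + c(v)) + f(1) = (-2155 - 1/2*(-51)**2) + 4 = (-2155 - 1/2*2601) + 4 = (-2155 - 2601/2) + 4 = -6911/2 + 4 = -6903/2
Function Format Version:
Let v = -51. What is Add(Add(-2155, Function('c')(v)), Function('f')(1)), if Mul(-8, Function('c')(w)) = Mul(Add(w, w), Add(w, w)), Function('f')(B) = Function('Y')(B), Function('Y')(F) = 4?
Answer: Rational(-6903, 2) ≈ -3451.5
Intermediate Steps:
Function('f')(B) = 4
Function('c')(w) = Mul(Rational(-1, 2), Pow(w, 2)) (Function('c')(w) = Mul(Rational(-1, 8), Mul(Add(w, w), Add(w, w))) = Mul(Rational(-1, 8), Mul(Mul(2, w), Mul(2, w))) = Mul(Rational(-1, 8), Mul(4, Pow(w, 2))) = Mul(Rational(-1, 2), Pow(w, 2)))
Add(Add(-2155, Function('c')(v)), Function('f')(1)) = Add(Add(-2155, Mul(Rational(-1, 2), Pow(-51, 2))), 4) = Add(Add(-2155, Mul(Rational(-1, 2), 2601)), 4) = Add(Add(-2155, Rational(-2601, 2)), 4) = Add(Rational(-6911, 2), 4) = Rational(-6903, 2)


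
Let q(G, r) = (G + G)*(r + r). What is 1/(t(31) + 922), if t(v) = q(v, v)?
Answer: 1/4766 ≈ 0.00020982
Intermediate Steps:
q(G, r) = 4*G*r (q(G, r) = (2*G)*(2*r) = 4*G*r)
t(v) = 4*v² (t(v) = 4*v*v = 4*v²)
1/(t(31) + 922) = 1/(4*31² + 922) = 1/(4*961 + 922) = 1/(3844 + 922) = 1/4766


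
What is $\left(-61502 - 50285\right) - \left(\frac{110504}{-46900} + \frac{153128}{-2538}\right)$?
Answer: $- \frac{1662348797381}{14879025} \approx -1.1172 \cdot 10^{5}$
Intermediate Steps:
$\left(-61502 - 50285\right) - \left(\frac{110504}{-46900} + \frac{153128}{-2538}\right) = \left(-61502 - 50285\right) - \left(110504 \left(- \frac{1}{46900}\right) + 153128 \left(- \frac{1}{2538}\right)\right) = -111787 - \left(- \frac{27626}{11725} - \frac{76564}{1269}\right) = -111787 - - \frac{932770294}{14879025} = -111787 + \frac{932770294}{14879025} = - \frac{1662348797381}{14879025}$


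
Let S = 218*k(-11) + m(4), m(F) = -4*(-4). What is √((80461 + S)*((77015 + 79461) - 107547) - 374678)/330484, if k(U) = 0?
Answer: √3937284455/330484 ≈ 0.18987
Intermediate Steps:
m(F) = 16
S = 16 (S = 218*0 + 16 = 0 + 16 = 16)
√((80461 + S)*((77015 + 79461) - 107547) - 374678)/330484 = √((80461 + 16)*((77015 + 79461) - 107547) - 374678)/330484 = √(80477*(156476 - 107547) - 374678)*(1/330484) = √(80477*48929 - 374678)*(1/330484) = √(3937659133 - 374678)*(1/330484) = √3937284455*(1/330484) = √3937284455/330484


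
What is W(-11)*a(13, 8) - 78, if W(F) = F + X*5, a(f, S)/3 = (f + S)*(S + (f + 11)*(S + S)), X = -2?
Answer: -518694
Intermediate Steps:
a(f, S) = 3*(S + f)*(S + 2*S*(11 + f)) (a(f, S) = 3*((f + S)*(S + (f + 11)*(S + S))) = 3*((S + f)*(S + (11 + f)*(2*S))) = 3*((S + f)*(S + 2*S*(11 + f))) = 3*(S + f)*(S + 2*S*(11 + f)))
W(F) = -10 + F (W(F) = F - 2*5 = F - 10 = -10 + F)
W(-11)*a(13, 8) - 78 = (-10 - 11)*(3*8*(2*13² + 23*8 + 23*13 + 2*8*13)) - 78 = -63*8*(2*169 + 184 + 299 + 208) - 78 = -63*8*(338 + 184 + 299 + 208) - 78 = -63*8*1029 - 78 = -21*24696 - 78 = -518616 - 78 = -518694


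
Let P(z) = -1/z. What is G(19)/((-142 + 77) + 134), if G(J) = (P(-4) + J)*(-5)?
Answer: -385/276 ≈ -1.3949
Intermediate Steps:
G(J) = -5/4 - 5*J (G(J) = (-1/(-4) + J)*(-5) = (-1*(-1/4) + J)*(-5) = (1/4 + J)*(-5) = -5/4 - 5*J)
G(19)/((-142 + 77) + 134) = (-5/4 - 5*19)/((-142 + 77) + 134) = (-5/4 - 95)/(-65 + 134) = -385/4/69 = -385/4*1/69 = -385/276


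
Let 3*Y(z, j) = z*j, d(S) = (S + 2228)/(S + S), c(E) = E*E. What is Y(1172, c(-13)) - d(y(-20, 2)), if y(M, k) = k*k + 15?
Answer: 7519843/114 ≈ 65964.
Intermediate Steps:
y(M, k) = 15 + k² (y(M, k) = k² + 15 = 15 + k²)
c(E) = E²
d(S) = (2228 + S)/(2*S) (d(S) = (2228 + S)/((2*S)) = (2228 + S)*(1/(2*S)) = (2228 + S)/(2*S))
Y(z, j) = j*z/3 (Y(z, j) = (z*j)/3 = (j*z)/3 = j*z/3)
Y(1172, c(-13)) - d(y(-20, 2)) = (⅓)*(-13)²*1172 - (2228 + (15 + 2²))/(2*(15 + 2²)) = (⅓)*169*1172 - (2228 + (15 + 4))/(2*(15 + 4)) = 198068/3 - (2228 + 19)/(2*19) = 198068/3 - 2247/(2*19) = 198068/3 - 1*2247/38 = 198068/3 - 2247/38 = 7519843/114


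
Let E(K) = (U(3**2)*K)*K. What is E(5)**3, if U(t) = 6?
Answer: 3375000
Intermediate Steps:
E(K) = 6*K**2 (E(K) = (6*K)*K = 6*K**2)
E(5)**3 = (6*5**2)**3 = (6*25)**3 = 150**3 = 3375000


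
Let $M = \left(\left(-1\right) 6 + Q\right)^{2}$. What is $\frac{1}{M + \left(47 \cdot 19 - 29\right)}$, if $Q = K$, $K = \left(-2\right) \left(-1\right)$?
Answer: $\frac{1}{880} \approx 0.0011364$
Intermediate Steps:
$K = 2$
$Q = 2$
$M = 16$ ($M = \left(\left(-1\right) 6 + 2\right)^{2} = \left(-6 + 2\right)^{2} = \left(-4\right)^{2} = 16$)
$\frac{1}{M + \left(47 \cdot 19 - 29\right)} = \frac{1}{16 + \left(47 \cdot 19 - 29\right)} = \frac{1}{16 + \left(893 - 29\right)} = \frac{1}{16 + 864} = \frac{1}{880}$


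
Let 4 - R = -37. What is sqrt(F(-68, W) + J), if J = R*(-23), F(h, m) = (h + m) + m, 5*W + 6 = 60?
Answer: I*sqrt(24735)/5 ≈ 31.455*I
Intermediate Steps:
R = 41 (R = 4 - 1*(-37) = 4 + 37 = 41)
W = 54/5 (W = -6/5 + (1/5)*60 = -6/5 + 12 = 54/5 ≈ 10.800)
F(h, m) = h + 2*m
J = -943 (J = 41*(-23) = -943)
sqrt(F(-68, W) + J) = sqrt((-68 + 2*(54/5)) - 943) = sqrt((-68 + 108/5) - 943) = sqrt(-232/5 - 943) = sqrt(-4947/5) = I*sqrt(24735)/5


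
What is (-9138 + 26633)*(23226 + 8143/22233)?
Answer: 9034274558495/22233 ≈ 4.0635e+8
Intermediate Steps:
(-9138 + 26633)*(23226 + 8143/22233) = 17495*(23226 + 8143*(1/22233)) = 17495*(23226 + 8143/22233) = 17495*(516391801/22233) = 9034274558495/22233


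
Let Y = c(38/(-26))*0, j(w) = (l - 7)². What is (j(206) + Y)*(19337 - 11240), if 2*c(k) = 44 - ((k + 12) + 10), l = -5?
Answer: 1165968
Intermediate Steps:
c(k) = 11 - k/2 (c(k) = (44 - ((k + 12) + 10))/2 = (44 - ((12 + k) + 10))/2 = (44 - (22 + k))/2 = (44 + (-22 - k))/2 = (22 - k)/2 = 11 - k/2)
j(w) = 144 (j(w) = (-5 - 7)² = (-12)² = 144)
Y = 0 (Y = (11 - 19/(-26))*0 = (11 - 19*(-1)/26)*0 = (11 - ½*(-19/13))*0 = (11 + 19/26)*0 = (305/26)*0 = 0)
(j(206) + Y)*(19337 - 11240) = (144 + 0)*(19337 - 11240) = 144*8097 = 1165968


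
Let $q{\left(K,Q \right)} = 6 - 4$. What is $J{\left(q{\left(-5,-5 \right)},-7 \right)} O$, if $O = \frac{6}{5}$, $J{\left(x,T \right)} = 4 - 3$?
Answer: $\frac{6}{5} \approx 1.2$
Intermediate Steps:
$q{\left(K,Q \right)} = 2$ ($q{\left(K,Q \right)} = 6 - 4 = 2$)
$J{\left(x,T \right)} = 1$
$O = \frac{6}{5}$ ($O = 6 \cdot \frac{1}{5} = \frac{6}{5} \approx 1.2$)
$J{\left(q{\left(-5,-5 \right)},-7 \right)} O = 1 \cdot \frac{6}{5} = \frac{6}{5}$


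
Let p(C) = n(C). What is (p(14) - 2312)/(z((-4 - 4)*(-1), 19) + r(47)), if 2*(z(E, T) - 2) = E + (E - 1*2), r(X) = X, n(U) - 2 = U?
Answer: -41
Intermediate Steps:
n(U) = 2 + U
p(C) = 2 + C
z(E, T) = 1 + E (z(E, T) = 2 + (E + (E - 1*2))/2 = 2 + (E + (E - 2))/2 = 2 + (E + (-2 + E))/2 = 2 + (-2 + 2*E)/2 = 2 + (-1 + E) = 1 + E)
(p(14) - 2312)/(z((-4 - 4)*(-1), 19) + r(47)) = ((2 + 14) - 2312)/((1 + (-4 - 4)*(-1)) + 47) = (16 - 2312)/((1 - 8*(-1)) + 47) = -2296/((1 + 8) + 47) = -2296/(9 + 47) = -2296/56 = -2296*1/56 = -41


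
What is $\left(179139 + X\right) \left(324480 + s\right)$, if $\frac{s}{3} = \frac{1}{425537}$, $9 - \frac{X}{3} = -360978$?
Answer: $\frac{24895507711068900}{60791} \approx 4.0953 \cdot 10^{11}$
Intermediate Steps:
$X = 1082961$ ($X = 27 - -1082934 = 27 + 1082934 = 1082961$)
$s = \frac{3}{425537} \approx 7.0499 \cdot 10^{-6}$
$\left(179139 + X\right) \left(324480 + s\right) = \left(179139 + 1082961\right) \left(324480 + \frac{3}{425537}\right) = 1262100 \cdot \frac{138078245763}{425537} = \frac{24895507711068900}{60791}$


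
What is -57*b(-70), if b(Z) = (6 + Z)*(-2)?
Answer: -7296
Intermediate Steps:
b(Z) = -12 - 2*Z
-57*b(-70) = -57*(-12 - 2*(-70)) = -57*(-12 + 140) = -57*128 = -7296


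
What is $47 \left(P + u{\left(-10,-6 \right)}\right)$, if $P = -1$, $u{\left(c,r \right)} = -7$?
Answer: $-376$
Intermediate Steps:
$47 \left(P + u{\left(-10,-6 \right)}\right) = 47 \left(-1 - 7\right) = 47 \left(-8\right) = -376$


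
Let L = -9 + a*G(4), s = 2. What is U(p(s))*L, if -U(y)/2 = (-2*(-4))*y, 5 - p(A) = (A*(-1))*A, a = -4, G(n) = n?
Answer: 3600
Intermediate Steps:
p(A) = 5 + A**2 (p(A) = 5 - A*(-1)*A = 5 - (-A)*A = 5 - (-1)*A**2 = 5 + A**2)
U(y) = -16*y (U(y) = -2*(-2*(-4))*y = -16*y)
L = -25 (L = -9 - 4*4 = -9 - 16 = -25)
U(p(s))*L = -16*(5 + 2**2)*(-25) = -16*(5 + 4)*(-25) = -16*9*(-25) = -144*(-25) = 3600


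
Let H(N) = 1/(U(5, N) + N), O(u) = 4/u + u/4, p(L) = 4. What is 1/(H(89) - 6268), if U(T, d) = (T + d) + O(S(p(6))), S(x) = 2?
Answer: -371/2325426 ≈ -0.00015954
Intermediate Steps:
O(u) = 4/u + u/4 (O(u) = 4/u + u*(¼) = 4/u + u/4)
U(T, d) = 5/2 + T + d (U(T, d) = (T + d) + (4/2 + (¼)*2) = (T + d) + (4*(½) + ½) = (T + d) + (2 + ½) = (T + d) + 5/2 = 5/2 + T + d)
H(N) = 1/(15/2 + 2*N) (H(N) = 1/((5/2 + 5 + N) + N) = 1/((15/2 + N) + N) = 1/(15/2 + 2*N))
1/(H(89) - 6268) = 1/(2/(15 + 4*89) - 6268) = 1/(2/(15 + 356) - 6268) = 1/(2/371 - 6268) = 1/(-2325426/371) = -371/2325426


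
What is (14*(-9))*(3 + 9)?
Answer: -1512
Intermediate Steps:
(14*(-9))*(3 + 9) = -126*12 = -1512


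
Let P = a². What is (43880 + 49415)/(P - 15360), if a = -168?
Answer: 93295/12864 ≈ 7.2524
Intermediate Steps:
P = 28224 (P = (-168)² = 28224)
(43880 + 49415)/(P - 15360) = (43880 + 49415)/(28224 - 15360) = 93295/12864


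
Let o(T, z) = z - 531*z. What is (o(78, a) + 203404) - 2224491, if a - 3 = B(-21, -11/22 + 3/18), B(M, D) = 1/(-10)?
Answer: -2022624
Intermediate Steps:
B(M, D) = -⅒
a = 29/10 (a = 3 - ⅒ = 29/10 ≈ 2.9000)
o(T, z) = -530*z (o(T, z) = z - 531*z = -530*z)
(o(78, a) + 203404) - 2224491 = (-530*29/10 + 203404) - 2224491 = (-1537 + 203404) - 2224491 = 201867 - 2224491 = -2022624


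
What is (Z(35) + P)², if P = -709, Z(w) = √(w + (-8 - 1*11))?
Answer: 497025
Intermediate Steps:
Z(w) = √(-19 + w) (Z(w) = √(w + (-8 - 11)) = √(w - 19) = √(-19 + w))
(Z(35) + P)² = (√(-19 + 35) - 709)² = (√16 - 709)² = (4 - 709)² = (-705)² = 497025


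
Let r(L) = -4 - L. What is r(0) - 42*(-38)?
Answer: 1592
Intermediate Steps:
r(0) - 42*(-38) = (-4 - 1*0) - 42*(-38) = (-4 + 0) + 1596 = -4 + 1596 = 1592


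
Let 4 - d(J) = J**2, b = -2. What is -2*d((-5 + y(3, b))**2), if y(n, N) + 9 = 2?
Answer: 41464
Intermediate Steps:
y(n, N) = -7 (y(n, N) = -9 + 2 = -7)
d(J) = 4 - J**2
-2*d((-5 + y(3, b))**2) = -2*(4 - ((-5 - 7)**2)**2) = -2*(4 - ((-12)**2)**2) = -2*(4 - 1*144**2) = -2*(4 - 1*20736) = -2*(4 - 20736) = -2*(-20732) = 41464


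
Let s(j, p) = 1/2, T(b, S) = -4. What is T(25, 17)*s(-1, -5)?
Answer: -2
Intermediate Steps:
s(j, p) = 1/2
T(25, 17)*s(-1, -5) = -4*1/2 = -2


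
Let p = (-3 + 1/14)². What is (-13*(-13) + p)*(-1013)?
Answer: -35257465/196 ≈ -1.7989e+5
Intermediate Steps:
p = 1681/196 (p = (-3 + 1/14)² = (-41/14)² = 1681/196 ≈ 8.5765)
(-13*(-13) + p)*(-1013) = (-13*(-13) + 1681/196)*(-1013) = (169 + 1681/196)*(-1013) = (34805/196)*(-1013) = -35257465/196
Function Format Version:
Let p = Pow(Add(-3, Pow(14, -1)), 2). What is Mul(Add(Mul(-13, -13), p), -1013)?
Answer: Rational(-35257465, 196) ≈ -1.7989e+5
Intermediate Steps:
p = Rational(1681, 196) (p = Pow(Add(-3, Rational(1, 14)), 2) = Pow(Rational(-41, 14), 2) = Rational(1681, 196) ≈ 8.5765)
Mul(Add(Mul(-13, -13), p), -1013) = Mul(Add(Mul(-13, -13), Rational(1681, 196)), -1013) = Mul(Add(169, Rational(1681, 196)), -1013) = Mul(Rational(34805, 196), -1013) = Rational(-35257465, 196)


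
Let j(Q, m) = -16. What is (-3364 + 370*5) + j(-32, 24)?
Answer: -1530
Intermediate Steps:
(-3364 + 370*5) + j(-32, 24) = (-3364 + 370*5) - 16 = (-3364 + 1850) - 16 = -1514 - 16 = -1530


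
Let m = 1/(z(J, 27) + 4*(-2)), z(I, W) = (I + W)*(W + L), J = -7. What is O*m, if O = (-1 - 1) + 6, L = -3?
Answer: 1/118 ≈ 0.0084746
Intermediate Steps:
z(I, W) = (-3 + W)*(I + W) (z(I, W) = (I + W)*(W - 3) = (I + W)*(-3 + W) = (-3 + W)*(I + W))
m = 1/472 (m = 1/((27**2 - 3*(-7) - 3*27 - 7*27) + 4*(-2)) = 1/((729 + 21 - 81 - 189) - 8) = 1/(480 - 8) = 1/472 ≈ 0.0021186)
O = 4 (O = -2 + 6 = 4)
O*m = 4*(1/472) = 1/118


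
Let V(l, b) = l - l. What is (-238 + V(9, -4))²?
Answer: 56644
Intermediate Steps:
V(l, b) = 0
(-238 + V(9, -4))² = (-238 + 0)² = (-238)² = 56644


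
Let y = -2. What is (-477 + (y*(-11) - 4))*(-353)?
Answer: 162027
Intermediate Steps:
(-477 + (y*(-11) - 4))*(-353) = (-477 + (-2*(-11) - 4))*(-353) = (-477 + (22 - 4))*(-353) = (-477 + 18)*(-353) = -459*(-353) = 162027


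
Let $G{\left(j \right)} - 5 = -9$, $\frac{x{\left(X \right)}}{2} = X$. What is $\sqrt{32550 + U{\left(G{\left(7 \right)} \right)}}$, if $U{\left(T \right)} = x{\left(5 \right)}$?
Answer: $4 \sqrt{2035} \approx 180.44$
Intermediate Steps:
$x{\left(X \right)} = 2 X$
$G{\left(j \right)} = -4$ ($G{\left(j \right)} = 5 - 9 = -4$)
$U{\left(T \right)} = 10$ ($U{\left(T \right)} = 2 \cdot 5 = 10$)
$\sqrt{32550 + U{\left(G{\left(7 \right)} \right)}} = \sqrt{32550 + 10} = \sqrt{32560} = 4 \sqrt{2035}$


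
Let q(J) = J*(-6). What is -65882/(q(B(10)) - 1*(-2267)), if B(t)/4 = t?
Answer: -65882/2027 ≈ -32.502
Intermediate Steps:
B(t) = 4*t
q(J) = -6*J
-65882/(q(B(10)) - 1*(-2267)) = -65882/(-24*10 - 1*(-2267)) = -65882/(-6*40 + 2267) = -65882/(-240 + 2267) = -65882/2027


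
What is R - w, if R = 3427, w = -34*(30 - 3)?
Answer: 4345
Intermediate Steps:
w = -918 (w = -34*27 = -918)
R - w = 3427 - 1*(-918) = 3427 + 918 = 4345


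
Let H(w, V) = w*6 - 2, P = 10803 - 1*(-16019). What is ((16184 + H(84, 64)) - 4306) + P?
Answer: 39202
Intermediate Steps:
P = 26822 (P = 10803 + 16019 = 26822)
H(w, V) = -2 + 6*w (H(w, V) = 6*w - 2 = -2 + 6*w)
((16184 + H(84, 64)) - 4306) + P = ((16184 + (-2 + 6*84)) - 4306) + 26822 = ((16184 + (-2 + 504)) - 4306) + 26822 = ((16184 + 502) - 4306) + 26822 = (16686 - 4306) + 26822 = 12380 + 26822 = 39202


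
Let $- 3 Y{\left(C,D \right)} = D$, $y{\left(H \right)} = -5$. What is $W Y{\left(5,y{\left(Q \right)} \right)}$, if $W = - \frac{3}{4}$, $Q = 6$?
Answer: $- \frac{5}{4} \approx -1.25$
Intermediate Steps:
$Y{\left(C,D \right)} = - \frac{D}{3}$
$W = - \frac{3}{4}$ ($W = \left(-3\right) \frac{1}{4} = - \frac{3}{4} \approx -0.75$)
$W Y{\left(5,y{\left(Q \right)} \right)} = - \frac{3 \left(\left(- \frac{1}{3}\right) \left(-5\right)\right)}{4} = \left(- \frac{3}{4}\right) \frac{5}{3} = - \frac{5}{4}$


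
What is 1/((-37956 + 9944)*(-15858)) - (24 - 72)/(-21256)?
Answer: -2665283119/1180277384472 ≈ -0.0022582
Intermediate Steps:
1/((-37956 + 9944)*(-15858)) - (24 - 72)/(-21256) = -1/15858/(-28012) - 1*(-48)*(-1/21256) = -1/28012*(-1/15858) + 48*(-1/21256) = 1/444214296 - 6/2657 = -2665283119/1180277384472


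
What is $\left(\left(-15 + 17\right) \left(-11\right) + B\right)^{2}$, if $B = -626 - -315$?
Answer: $110889$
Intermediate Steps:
$B = -311$ ($B = -626 + 315 = -311$)
$\left(\left(-15 + 17\right) \left(-11\right) + B\right)^{2} = \left(\left(-15 + 17\right) \left(-11\right) - 311\right)^{2} = \left(2 \left(-11\right) - 311\right)^{2} = \left(-22 - 311\right)^{2} = \left(-333\right)^{2} = 110889$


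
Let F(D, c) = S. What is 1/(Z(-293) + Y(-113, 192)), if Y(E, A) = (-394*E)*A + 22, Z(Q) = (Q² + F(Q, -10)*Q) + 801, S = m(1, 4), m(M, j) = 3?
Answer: 1/8634017 ≈ 1.1582e-7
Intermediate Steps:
S = 3
F(D, c) = 3
Z(Q) = 801 + Q² + 3*Q (Z(Q) = (Q² + 3*Q) + 801 = 801 + Q² + 3*Q)
Y(E, A) = 22 - 394*A*E (Y(E, A) = -394*A*E + 22 = 22 - 394*A*E)
1/(Z(-293) + Y(-113, 192)) = 1/((801 + (-293)² + 3*(-293)) + (22 - 394*192*(-113))) = 1/((801 + 85849 - 879) + (22 + 8548224)) = 1/(85771 + 8548246) = 1/8634017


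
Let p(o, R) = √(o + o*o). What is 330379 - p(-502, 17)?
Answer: 330379 - √251502 ≈ 3.2988e+5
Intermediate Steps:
p(o, R) = √(o + o²)
330379 - p(-502, 17) = 330379 - √(-502*(1 - 502)) = 330379 - √(-502*(-501)) = 330379 - √251502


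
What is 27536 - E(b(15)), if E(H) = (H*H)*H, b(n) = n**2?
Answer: -11363089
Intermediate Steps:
E(H) = H**3 (E(H) = H**2*H = H**3)
27536 - E(b(15)) = 27536 - (15**2)**3 = 27536 - 1*225**3 = 27536 - 1*11390625 = 27536 - 11390625 = -11363089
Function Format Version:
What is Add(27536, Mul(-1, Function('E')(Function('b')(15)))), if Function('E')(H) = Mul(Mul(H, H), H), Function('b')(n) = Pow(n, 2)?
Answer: -11363089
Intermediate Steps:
Function('E')(H) = Pow(H, 3) (Function('E')(H) = Mul(Pow(H, 2), H) = Pow(H, 3))
Add(27536, Mul(-1, Function('E')(Function('b')(15)))) = Add(27536, Mul(-1, Pow(Pow(15, 2), 3))) = Add(27536, Mul(-1, Pow(225, 3))) = Add(27536, Mul(-1, 11390625)) = Add(27536, -11390625) = -11363089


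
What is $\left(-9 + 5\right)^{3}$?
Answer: $-64$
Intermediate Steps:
$\left(-9 + 5\right)^{3} = \left(-4\right)^{3} = -64$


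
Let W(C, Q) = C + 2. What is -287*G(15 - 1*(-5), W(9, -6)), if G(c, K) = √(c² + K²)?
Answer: -287*√521 ≈ -6550.9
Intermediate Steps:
W(C, Q) = 2 + C
G(c, K) = √(K² + c²)
-287*G(15 - 1*(-5), W(9, -6)) = -287*√((2 + 9)² + (15 - 1*(-5))²) = -287*√(11² + (15 + 5)²) = -287*√(121 + 20²) = -287*√(121 + 400) = -287*√521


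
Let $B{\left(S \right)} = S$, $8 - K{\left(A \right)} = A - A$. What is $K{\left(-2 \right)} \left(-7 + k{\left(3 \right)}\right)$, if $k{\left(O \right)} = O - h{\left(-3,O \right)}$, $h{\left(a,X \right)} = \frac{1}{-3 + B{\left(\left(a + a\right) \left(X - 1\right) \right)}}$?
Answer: $- \frac{472}{15} \approx -31.467$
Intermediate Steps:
$K{\left(A \right)} = 8$ ($K{\left(A \right)} = 8 - \left(A - A\right) = 8 - 0 = 8 + 0 = 8$)
$h{\left(a,X \right)} = \frac{1}{-3 + 2 a \left(-1 + X\right)}$ ($h{\left(a,X \right)} = \frac{1}{-3 + \left(a + a\right) \left(X - 1\right)} = \frac{1}{-3 + 2 a \left(-1 + X\right)}$)
$k{\left(O \right)} = O - \frac{1}{3 - 6 O}$ ($k{\left(O \right)} = O - \frac{1}{-3 + 2 \left(-3\right) \left(-1 + O\right)} = O - \frac{1}{-3 - \left(-6 + 6 O\right)} = O - \frac{1}{3 - 6 O}$)
$K{\left(-2 \right)} \left(-7 + k{\left(3 \right)}\right) = 8 \left(-7 + \frac{1 + 3 \cdot 3 \left(-1 + 2 \cdot 3\right)}{3 \left(-1 + 2 \cdot 3\right)}\right) = 8 \left(-7 + \frac{1 + 3 \cdot 3 \left(-1 + 6\right)}{3 \left(-1 + 6\right)}\right) = 8 \left(-7 + \frac{1 + 3 \cdot 3 \cdot 5}{3 \cdot 5}\right) = 8 \left(-7 + \frac{1}{3} \cdot \frac{1}{5} \left(1 + 45\right)\right) = 8 \left(-7 + \frac{1}{3} \cdot \frac{1}{5} \cdot 46\right) = 8 \left(-7 + \frac{46}{15}\right) = 8 \left(- \frac{59}{15}\right) = - \frac{472}{15}$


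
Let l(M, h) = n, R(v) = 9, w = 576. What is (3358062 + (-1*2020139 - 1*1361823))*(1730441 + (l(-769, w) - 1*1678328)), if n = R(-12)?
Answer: -1245715800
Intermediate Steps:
n = 9
l(M, h) = 9
(3358062 + (-1*2020139 - 1*1361823))*(1730441 + (l(-769, w) - 1*1678328)) = (3358062 + (-1*2020139 - 1*1361823))*(1730441 + (9 - 1*1678328)) = (3358062 + (-2020139 - 1361823))*(1730441 + (9 - 1678328)) = (3358062 - 3381962)*(1730441 - 1678319) = -23900*52122 = -1245715800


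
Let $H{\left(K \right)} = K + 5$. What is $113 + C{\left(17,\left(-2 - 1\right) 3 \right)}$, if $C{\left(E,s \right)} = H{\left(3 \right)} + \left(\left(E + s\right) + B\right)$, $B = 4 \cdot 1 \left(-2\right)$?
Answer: $121$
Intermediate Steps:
$H{\left(K \right)} = 5 + K$
$B = -8$ ($B = 4 \left(-2\right) = -8$)
$C{\left(E,s \right)} = E + s$ ($C{\left(E,s \right)} = \left(5 + 3\right) - \left(8 - E - s\right) = 8 + \left(-8 + E + s\right) = E + s$)
$113 + C{\left(17,\left(-2 - 1\right) 3 \right)} = 113 + \left(17 + \left(-2 - 1\right) 3\right) = 113 + \left(17 - 9\right) = 113 + 8 = 121$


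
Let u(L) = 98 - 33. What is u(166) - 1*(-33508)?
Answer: 33573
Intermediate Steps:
u(L) = 65
u(166) - 1*(-33508) = 65 - 1*(-33508) = 65 + 33508 = 33573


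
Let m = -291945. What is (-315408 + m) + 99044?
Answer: -508309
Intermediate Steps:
(-315408 + m) + 99044 = (-315408 - 291945) + 99044 = -607353 + 99044 = -508309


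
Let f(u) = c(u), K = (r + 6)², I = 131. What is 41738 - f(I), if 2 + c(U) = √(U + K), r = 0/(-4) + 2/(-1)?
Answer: 41740 - 7*√3 ≈ 41728.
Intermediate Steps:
r = -2 (r = 0*(-¼) + 2*(-1) = 0 - 2 = -2)
K = 16 (K = (-2 + 6)² = 4² = 16)
c(U) = -2 + √(16 + U) (c(U) = -2 + √(U + 16) = -2 + √(16 + U))
f(u) = -2 + √(16 + u)
41738 - f(I) = 41738 - (-2 + √(16 + 131)) = 41738 - (-2 + √147) = 41738 - (-2 + 7*√3) = 41738 + (2 - 7*√3) = 41740 - 7*√3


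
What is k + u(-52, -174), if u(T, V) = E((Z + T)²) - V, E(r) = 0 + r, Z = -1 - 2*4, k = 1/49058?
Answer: 191080911/49058 ≈ 3895.0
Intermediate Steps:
k = 1/49058 ≈ 2.0384e-5
Z = -9 (Z = -1 - 8 = -9)
E(r) = r
u(T, V) = (-9 + T)² - V
k + u(-52, -174) = 1/49058 + ((-9 - 52)² - 1*(-174)) = 1/49058 + ((-61)² + 174) = 1/49058 + (3721 + 174) = 1/49058 + 3895 = 191080911/49058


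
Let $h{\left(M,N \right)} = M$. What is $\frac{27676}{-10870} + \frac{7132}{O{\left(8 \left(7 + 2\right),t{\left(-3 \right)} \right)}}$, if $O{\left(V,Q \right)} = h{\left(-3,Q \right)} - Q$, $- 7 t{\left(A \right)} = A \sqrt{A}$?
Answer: $\frac{2 \left(- 20757 \sqrt{3} + 135813769 i\right)}{16305 \left(\sqrt{3} - 7 i\right)} \approx -2242.7 + 554.3 i$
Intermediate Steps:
$t{\left(A \right)} = - \frac{A^{\frac{3}{2}}}{7}$ ($t{\left(A \right)} = - \frac{A \sqrt{A}}{7} = - \frac{A^{\frac{3}{2}}}{7}$)
$O{\left(V,Q \right)} = -3 - Q$
$\frac{27676}{-10870} + \frac{7132}{O{\left(8 \left(7 + 2\right),t{\left(-3 \right)} \right)}} = \frac{27676}{-10870} + \frac{7132}{-3 - - \frac{\left(-3\right)^{\frac{3}{2}}}{7}} = 27676 \left(- \frac{1}{10870}\right) + \frac{7132}{-3 - - \frac{\left(-3\right) i \sqrt{3}}{7}} = - \frac{13838}{5435} + \frac{7132}{-3 - \frac{3 i \sqrt{3}}{7}}$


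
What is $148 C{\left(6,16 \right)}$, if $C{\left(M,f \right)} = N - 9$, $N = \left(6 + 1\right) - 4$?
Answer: $-888$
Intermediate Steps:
$N = 3$ ($N = 7 - 4 = 3$)
$C{\left(M,f \right)} = -6$ ($C{\left(M,f \right)} = 3 - 9 = -6$)
$148 C{\left(6,16 \right)} = 148 \left(-6\right) = -888$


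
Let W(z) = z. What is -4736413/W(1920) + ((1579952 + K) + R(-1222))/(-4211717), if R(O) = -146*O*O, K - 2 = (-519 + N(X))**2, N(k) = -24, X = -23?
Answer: -19533433402001/8086496640 ≈ -2415.6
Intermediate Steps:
K = 294851 (K = 2 + (-519 - 24)**2 = 2 + (-543)**2 = 2 + 294849 = 294851)
R(O) = -146*O**2
-4736413/W(1920) + ((1579952 + K) + R(-1222))/(-4211717) = -4736413/1920 + ((1579952 + 294851) - 146*(-1222)**2)/(-4211717) = -4736413*1/1920 + (1874803 - 146*1493284)*(-1/4211717) = -4736413/1920 + (1874803 - 218019464)*(-1/4211717) = -4736413/1920 - 216144661*(-1/4211717) = -4736413/1920 + 216144661/4211717 = -19533433402001/8086496640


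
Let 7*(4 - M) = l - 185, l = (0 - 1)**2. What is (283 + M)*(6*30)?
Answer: 394740/7 ≈ 56391.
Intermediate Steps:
l = 1 (l = (-1)**2 = 1)
M = 212/7 (M = 4 - (1 - 185)/7 = 4 - 1/7*(-184) = 4 + 184/7 = 212/7 ≈ 30.286)
(283 + M)*(6*30) = (283 + 212/7)*(6*30) = (2193/7)*180 = 394740/7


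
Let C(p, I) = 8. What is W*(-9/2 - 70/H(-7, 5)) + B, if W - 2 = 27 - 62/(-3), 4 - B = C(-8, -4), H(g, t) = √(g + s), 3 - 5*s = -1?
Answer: -455/2 + 10430*I*√155/93 ≈ -227.5 + 1396.3*I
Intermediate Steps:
s = ⅘ (s = ⅗ - ⅕*(-1) = ⅗ + ⅕ = ⅘ ≈ 0.80000)
H(g, t) = √(⅘ + g) (H(g, t) = √(g + ⅘) = √(⅘ + g))
B = -4 (B = 4 - 1*8 = 4 - 8 = -4)
W = 149/3 (W = 2 + (27 - 62/(-3)) = 2 + (27 - 62*(-⅓)) = 2 + (27 + 62/3) = 2 + 143/3 = 149/3 ≈ 49.667)
W*(-9/2 - 70/H(-7, 5)) + B = 149*(-9/2 - 70*5/√(20 + 25*(-7)))/3 - 4 = 149*(-9*½ - 70*5/√(20 - 175))/3 - 4 = 149*(-9/2 - 70*(-I*√155/31))/3 - 4 = 149*(-9/2 - (-70)*I*√155/31)/3 - 4 = 149*(-9/2 + 70*I*√155/31)/3 - 4 = (-447/2 + 10430*I*√155/93) - 4 = -455/2 + 10430*I*√155/93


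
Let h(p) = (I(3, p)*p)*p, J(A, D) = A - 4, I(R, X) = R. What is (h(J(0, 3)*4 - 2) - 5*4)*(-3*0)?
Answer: 0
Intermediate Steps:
J(A, D) = -4 + A
h(p) = 3*p² (h(p) = (3*p)*p = 3*p²)
(h(J(0, 3)*4 - 2) - 5*4)*(-3*0) = (3*((-4 + 0)*4 - 2)² - 5*4)*(-3*0) = (3*(-4*4 - 2)² - 20)*0 = (3*(-16 - 2)² - 20)*0 = (3*(-18)² - 20)*0 = (3*324 - 20)*0 = (972 - 20)*0 = 952*0 = 0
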